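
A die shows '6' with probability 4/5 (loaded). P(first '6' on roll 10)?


Geometric: P(X=10) = (1-p)^(k-1)×p = (1/5)^9×4/5 = 4/9765625

P(X=10) = 4/9765625 ≈ 0.00%


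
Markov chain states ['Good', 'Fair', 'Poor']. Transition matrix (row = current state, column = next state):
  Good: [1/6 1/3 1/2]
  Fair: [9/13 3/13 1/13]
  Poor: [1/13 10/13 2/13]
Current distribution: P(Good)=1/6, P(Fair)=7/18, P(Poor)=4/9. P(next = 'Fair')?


P(next=Fair) = Σᵢ P(now=i)×P(i→Fair)
= 1/6×1/3 + 7/18×3/13 + 4/9×10/13
= 1/18 + 7/78 + 40/117 = 19/39

P = 19/39 ≈ 0.4872


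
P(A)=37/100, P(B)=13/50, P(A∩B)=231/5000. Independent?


P(A)×P(B) = 481/5000
P(A∩B) = 231/5000
Not equal → NOT independent

No, not independent


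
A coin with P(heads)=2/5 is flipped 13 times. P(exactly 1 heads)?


Binomial: P(X=1) = C(13,1)×p^1×(1-p)^12
= 13 × 2/5 × 531441/244140625 = 13817466/1220703125

P(X=1) = 13817466/1220703125 ≈ 1.13%


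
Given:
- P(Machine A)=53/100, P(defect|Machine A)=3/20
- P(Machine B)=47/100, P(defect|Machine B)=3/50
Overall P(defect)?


P(B) = Σ P(B|Aᵢ)×P(Aᵢ)
  3/20×53/100 = 159/2000
  3/50×47/100 = 141/5000
Sum = 1077/10000

P(defect) = 1077/10000 ≈ 10.77%


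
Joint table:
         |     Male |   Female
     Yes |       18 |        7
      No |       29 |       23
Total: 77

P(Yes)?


P(Yes) = (18+7)/77 = 25/77

P(Yes) = 25/77 ≈ 32.47%


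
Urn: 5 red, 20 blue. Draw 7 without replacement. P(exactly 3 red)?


Hypergeometric: C(5,3)×C(20,4)/C(25,7)
= 10×4845/480700 = 51/506

P(X=3) = 51/506 ≈ 10.08%


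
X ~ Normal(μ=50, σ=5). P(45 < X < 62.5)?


z₁=(45-50)/5=-1.0, z₂=(62.5-50)/5=2.5
P = Φ(2.5) - Φ(-1.0) = 0.993790 - 0.158655 = 0.835135 ≈ 0.8351

P(45 < X < 62.5) ≈ 0.8351


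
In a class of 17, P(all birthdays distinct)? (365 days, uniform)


P(all different) = Π(365-i)/365 for i=0..16
= (365/365)×(364/365)×...×(349/365)
= 0.684992

P ≈ 0.6850 ≈ 68.50%


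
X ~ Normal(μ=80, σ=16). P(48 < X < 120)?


z₁=(48-80)/16=-2.0, z₂=(120-80)/16=2.5
P = Φ(2.5) - Φ(-2.0) = 0.993790 - 0.022750 = 0.971040 ≈ 0.9710

P(48 < X < 120) ≈ 0.9710


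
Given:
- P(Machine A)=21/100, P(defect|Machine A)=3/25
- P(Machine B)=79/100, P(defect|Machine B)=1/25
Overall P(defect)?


P(B) = Σ P(B|Aᵢ)×P(Aᵢ)
  3/25×21/100 = 63/2500
  1/25×79/100 = 79/2500
Sum = 71/1250

P(defect) = 71/1250 ≈ 5.68%


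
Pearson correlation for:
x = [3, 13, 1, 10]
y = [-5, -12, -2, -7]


n=4, Σx=27, Σy=-26, Σxy=-243, Σx²=279, Σy²=222
r = (4×(-243) - 27×(-26))/√((4×279 - 27²)(4×222 - (-26)²))
= -270/√(387×212) = -270/√82044 ≈ -270/286.4332 ≈ -0.9426

r ≈ -0.9426


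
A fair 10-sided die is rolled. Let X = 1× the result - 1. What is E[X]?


E[die] = (1+10)/2 = 11/2
E[X] = 1×11/2 - 1 = 9/2

E[X] = 9/2


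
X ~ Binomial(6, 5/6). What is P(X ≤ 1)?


P(X ≤ 1) = Σ P(X=i) for i=0..1
P(X=0) = 1/46656
P(X=1) = 5/7776
Sum = 31/46656

P(X ≤ 1) = 31/46656 ≈ 0.07%


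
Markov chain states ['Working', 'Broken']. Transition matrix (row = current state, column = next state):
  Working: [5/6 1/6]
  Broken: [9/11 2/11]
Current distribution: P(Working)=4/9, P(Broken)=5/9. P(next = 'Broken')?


P(next=Broken) = Σᵢ P(now=i)×P(i→Broken)
= 4/9×1/6 + 5/9×2/11
= 2/27 + 10/99 = 52/297

P = 52/297 ≈ 0.1751


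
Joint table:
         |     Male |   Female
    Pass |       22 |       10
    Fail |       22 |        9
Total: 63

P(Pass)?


P(Pass) = (22+10)/63 = 32/63

P(Pass) = 32/63 ≈ 50.79%


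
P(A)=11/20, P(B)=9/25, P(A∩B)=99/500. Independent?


P(A)×P(B) = 99/500
P(A∩B) = 99/500
Equal ✓ → Independent

Yes, independent


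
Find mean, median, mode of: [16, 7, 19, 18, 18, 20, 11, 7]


Sorted: [7, 7, 11, 16, 18, 18, 19, 20]
Mean = 116/8 = 29/2
Median = 17
Freq: {16: 1, 7: 2, 19: 1, 18: 2, 20: 1, 11: 1}
Mode: [7, 18]

Mean=29/2, Median=17, Mode=[7, 18]


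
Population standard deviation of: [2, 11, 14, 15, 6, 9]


Mean = 57/6 = 19/2
  (2-19/2)²=225/4
  (11-19/2)²=9/4
  (14-19/2)²=81/4
  (15-19/2)²=121/4
  (6-19/2)²=49/4
  (9-19/2)²=1/4
Σ(x-μ)² = 243/2
σ² = (243/2)/6 = 81/4

σ = √(81/4) ≈ 4.5000


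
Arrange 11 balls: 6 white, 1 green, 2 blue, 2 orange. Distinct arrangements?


11!/(6!×1!×2!×2!) = 13860

13860


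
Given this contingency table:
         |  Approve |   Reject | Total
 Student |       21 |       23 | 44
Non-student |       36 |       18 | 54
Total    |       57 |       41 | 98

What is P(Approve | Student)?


P(Approve | Student) = 21/(21+23) = 21/44

P(Approve|Student) = 21/44 ≈ 47.73%


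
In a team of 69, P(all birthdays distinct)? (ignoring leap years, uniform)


P(all different) = Π(365-i)/365 for i=0..68
= (365/365)×(364/365)×...×(297/365)
= 0.001036

P ≈ 0.0010 ≈ 0.10%


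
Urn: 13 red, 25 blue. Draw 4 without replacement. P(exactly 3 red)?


Hypergeometric: C(13,3)×C(25,1)/C(38,4)
= 286×25/73815 = 1430/14763

P(X=3) = 1430/14763 ≈ 9.69%


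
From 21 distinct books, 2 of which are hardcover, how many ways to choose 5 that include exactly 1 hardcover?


Choose 1 of the 2 hardcovers and 4 of the other 19 books:
C(2,1)×C(19,4) = 2×3876 = 7752

7752


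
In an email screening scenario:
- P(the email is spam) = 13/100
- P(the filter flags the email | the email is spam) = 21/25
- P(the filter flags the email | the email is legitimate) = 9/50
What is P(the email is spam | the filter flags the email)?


Using Bayes' theorem:
P(A|B) = P(B|A)·P(A) / P(B)

P(the filter flags the email) = 21/25 × 13/100 + 9/50 × 87/100
= 273/2500 + 783/5000 = 1329/5000

P(the email is spam|the filter flags the email) = (273/2500) / (1329/5000) = 182/443

P(the email is spam|the filter flags the email) = 182/443 ≈ 41.08%


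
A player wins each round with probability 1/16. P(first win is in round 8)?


Geometric: P(X=8) = (1-p)^(k-1)×p = (15/16)^7×1/16 = 170859375/4294967296

P(X=8) = 170859375/4294967296 ≈ 3.98%


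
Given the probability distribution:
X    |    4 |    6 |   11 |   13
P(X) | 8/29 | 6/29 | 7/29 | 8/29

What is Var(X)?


E[X] = 249/29
E[X²] = 2543/29
Var(X) = E[X²] - (E[X])² = 2543/29 - 62001/841 = 11746/841

Var(X) = 11746/841 ≈ 13.9667


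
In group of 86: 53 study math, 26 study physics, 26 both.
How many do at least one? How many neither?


|A∪B| = 53+26-26 = 53
Neither = 86-53 = 33

At least one: 53; Neither: 33


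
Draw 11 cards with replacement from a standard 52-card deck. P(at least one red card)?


P(not a red card) = 26/52 = 1/2
P(none in 11 draws) = (1/2)^11 = 1/2048
P(≥1 red card) = 1 - 1/2048 = 2047/2048

P = 2047/2048 ≈ 99.95%


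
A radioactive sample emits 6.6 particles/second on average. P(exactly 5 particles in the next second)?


Poisson(λ=6.6): P(X=5) = e^(-λ)×λ^k/k!
= e^(-6.6) × 6.6^5 / 5!
≈ 0.001360368038 × 12523.32576 / 120 ≈ 0.141969

P(X=5) ≈ 0.141969 ≈ 14.20%


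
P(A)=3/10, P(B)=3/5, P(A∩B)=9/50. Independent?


P(A)×P(B) = 9/50
P(A∩B) = 9/50
Equal ✓ → Independent

Yes, independent


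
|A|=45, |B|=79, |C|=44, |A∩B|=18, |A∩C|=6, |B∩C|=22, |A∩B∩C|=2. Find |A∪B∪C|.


|A∪B∪C| = 45+79+44-18-6-22+2 = 124

|A∪B∪C| = 124


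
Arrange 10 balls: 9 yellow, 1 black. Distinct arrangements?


10!/(9!×1!) = 10

10


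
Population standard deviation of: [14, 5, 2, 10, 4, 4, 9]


Mean = 48/7
  (14-48/7)²=2500/49
  (5-48/7)²=169/49
  (2-48/7)²=1156/49
  (10-48/7)²=484/49
  (4-48/7)²=400/49
  (4-48/7)²=400/49
  (9-48/7)²=225/49
Σ(x-μ)² = 762/7
σ² = (762/7)/7 = 762/49

σ = √(762/49) ≈ 3.9435


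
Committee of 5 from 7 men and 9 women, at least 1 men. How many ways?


Count by #men:
  1M,4W: C(7,1)×C(9,4)=882
  2M,3W: C(7,2)×C(9,3)=1764
  3M,2W: C(7,3)×C(9,2)=1260
  4M,1W: C(7,4)×C(9,1)=315
  5M,0W: C(7,5)×C(9,0)=21
Total = 4242

4242


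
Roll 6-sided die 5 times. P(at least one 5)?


P(no 5)^5 = (5/6)^5 = 3125/7776
P(≥1) = 1 - 3125/7776 = 4651/7776

P = 4651/7776 ≈ 59.81%


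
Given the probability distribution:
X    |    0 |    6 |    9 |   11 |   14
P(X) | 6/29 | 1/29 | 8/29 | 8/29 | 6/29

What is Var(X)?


E[X] = 250/29
E[X²] = 2828/29
Var(X) = E[X²] - (E[X])² = 2828/29 - 62500/841 = 19512/841

Var(X) = 19512/841 ≈ 23.2010


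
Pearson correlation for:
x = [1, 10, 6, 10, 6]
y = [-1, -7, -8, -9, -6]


n=5, Σx=33, Σy=-31, Σxy=-245, Σx²=273, Σy²=231
r = (5×(-245) - 33×(-31))/√((5×273 - 33²)(5×231 - (-31)²))
= -202/√(276×194) = -202/√53544 ≈ -202/231.3958 ≈ -0.8730

r ≈ -0.8730


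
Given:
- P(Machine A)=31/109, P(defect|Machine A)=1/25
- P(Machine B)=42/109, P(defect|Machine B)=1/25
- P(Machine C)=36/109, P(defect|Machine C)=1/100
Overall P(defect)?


P(B) = Σ P(B|Aᵢ)×P(Aᵢ)
  1/25×31/109 = 31/2725
  1/25×42/109 = 42/2725
  1/100×36/109 = 9/2725
Sum = 82/2725

P(defect) = 82/2725 ≈ 3.01%


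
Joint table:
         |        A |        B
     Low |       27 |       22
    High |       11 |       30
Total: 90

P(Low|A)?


P(Low|A) = 27/(27+11) = 27/38

P = 27/38 ≈ 71.05%


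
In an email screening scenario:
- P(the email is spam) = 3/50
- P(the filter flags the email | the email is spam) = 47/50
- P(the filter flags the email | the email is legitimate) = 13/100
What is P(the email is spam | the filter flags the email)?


Using Bayes' theorem:
P(A|B) = P(B|A)·P(A) / P(B)

P(the filter flags the email) = 47/50 × 3/50 + 13/100 × 47/50
= 141/2500 + 611/5000 = 893/5000

P(the email is spam|the filter flags the email) = (141/2500) / (893/5000) = 6/19

P(the email is spam|the filter flags the email) = 6/19 ≈ 31.58%


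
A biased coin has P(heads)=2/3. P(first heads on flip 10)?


Geometric: P(X=10) = (1-p)^(k-1)×p = (1/3)^9×2/3 = 2/59049

P(X=10) = 2/59049 ≈ 0.00%


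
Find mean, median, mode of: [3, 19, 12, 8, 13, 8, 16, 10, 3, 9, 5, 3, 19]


Sorted: [3, 3, 3, 5, 8, 8, 9, 10, 12, 13, 16, 19, 19]
Mean = 128/13
Median = 9
Freq: {3: 3, 19: 2, 12: 1, 8: 2, 13: 1, 16: 1, 10: 1, 9: 1, 5: 1}
Mode: [3]

Mean=128/13, Median=9, Mode=3


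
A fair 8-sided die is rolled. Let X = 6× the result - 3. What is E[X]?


E[die] = (1+8)/2 = 9/2
E[X] = 6×9/2 - 3 = 24

E[X] = 24


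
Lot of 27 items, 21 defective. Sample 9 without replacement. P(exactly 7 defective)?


Hypergeometric: C(21,7)×C(6,2)/C(27,9)
= 116280×15/4686825 = 1224/3289

P(X=7) = 1224/3289 ≈ 37.21%


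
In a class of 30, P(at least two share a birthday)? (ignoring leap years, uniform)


P(all different) = Π(365-i)/365 for i=0..29
= 0.293684
P(match) = 1 - 0.293684 = 0.706316

P ≈ 0.7063 ≈ 70.63%


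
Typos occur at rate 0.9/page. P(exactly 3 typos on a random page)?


Poisson(λ=0.9): P(X=3) = e^(-λ)×λ^k/k!
= e^(-0.9) × 0.9^3 / 3!
≈ 0.4065696597 × 0.729 / 6 ≈ 0.049398

P(X=3) ≈ 0.049398 ≈ 4.94%


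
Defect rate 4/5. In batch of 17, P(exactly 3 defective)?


Binomial: P(X=3) = C(17,3)×p^3×(1-p)^14
= 680 × 64/125 × 1/6103515625 = 8704/152587890625

P(X=3) = 8704/152587890625 ≈ 0.00%


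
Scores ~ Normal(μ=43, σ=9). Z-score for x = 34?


z = (x - μ)/σ = (34 - 43)/9 = -1.0

z = -1.0


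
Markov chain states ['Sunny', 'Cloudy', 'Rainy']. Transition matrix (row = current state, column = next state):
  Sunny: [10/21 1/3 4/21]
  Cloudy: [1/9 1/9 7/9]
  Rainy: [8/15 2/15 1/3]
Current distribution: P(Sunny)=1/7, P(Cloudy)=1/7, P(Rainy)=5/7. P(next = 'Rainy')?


P(next=Rainy) = Σᵢ P(now=i)×P(i→Rainy)
= 1/7×4/21 + 1/7×7/9 + 5/7×1/3
= 4/147 + 1/9 + 5/21 = 166/441

P = 166/441 ≈ 0.3764


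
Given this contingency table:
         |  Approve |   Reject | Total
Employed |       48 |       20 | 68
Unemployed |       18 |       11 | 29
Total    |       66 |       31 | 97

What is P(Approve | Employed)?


P(Approve | Employed) = 48/(48+20) = 48/68 = 12/17

P(Approve|Employed) = 12/17 ≈ 70.59%


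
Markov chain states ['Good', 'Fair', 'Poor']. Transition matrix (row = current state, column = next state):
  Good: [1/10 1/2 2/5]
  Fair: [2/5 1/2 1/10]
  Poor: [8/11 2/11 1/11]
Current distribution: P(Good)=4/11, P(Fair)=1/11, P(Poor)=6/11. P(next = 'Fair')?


P(next=Fair) = Σᵢ P(now=i)×P(i→Fair)
= 4/11×1/2 + 1/11×1/2 + 6/11×2/11
= 2/11 + 1/22 + 12/121 = 79/242

P = 79/242 ≈ 0.3264


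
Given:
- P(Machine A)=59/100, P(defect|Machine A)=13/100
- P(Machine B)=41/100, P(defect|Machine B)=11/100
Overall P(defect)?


P(B) = Σ P(B|Aᵢ)×P(Aᵢ)
  13/100×59/100 = 767/10000
  11/100×41/100 = 451/10000
Sum = 609/5000

P(defect) = 609/5000 ≈ 12.18%


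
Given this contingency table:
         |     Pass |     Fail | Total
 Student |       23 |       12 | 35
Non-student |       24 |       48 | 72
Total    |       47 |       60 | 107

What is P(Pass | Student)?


P(Pass | Student) = 23/(23+12) = 23/35

P(Pass|Student) = 23/35 ≈ 65.71%


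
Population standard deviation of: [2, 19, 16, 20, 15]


Mean = 72/5
  (2-72/5)²=3844/25
  (19-72/5)²=529/25
  (16-72/5)²=64/25
  (20-72/5)²=784/25
  (15-72/5)²=9/25
Σ(x-μ)² = 1046/5
σ² = (1046/5)/5 = 1046/25

σ = √(1046/25) ≈ 6.4684


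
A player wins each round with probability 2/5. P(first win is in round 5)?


Geometric: P(X=5) = (1-p)^(k-1)×p = (3/5)^4×2/5 = 162/3125

P(X=5) = 162/3125 ≈ 5.18%


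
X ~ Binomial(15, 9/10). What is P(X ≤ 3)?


P(X ≤ 3) = Σ P(X=i) for i=0..3
P(X=0) = 1/1000000000000000
P(X=1) = 27/200000000000000
P(X=2) = 1701/200000000000000
P(X=3) = 66339/200000000000000
Sum = 21271/62500000000000

P(X ≤ 3) = 21271/62500000000000 ≈ 0.00%


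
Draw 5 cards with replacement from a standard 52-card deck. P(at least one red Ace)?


P(not a red Ace) = 50/52 = 25/26
P(none in 5 draws) = (25/26)^5 = 9765625/11881376
P(≥1 red Ace) = 1 - 9765625/11881376 = 2115751/11881376

P = 2115751/11881376 ≈ 17.81%


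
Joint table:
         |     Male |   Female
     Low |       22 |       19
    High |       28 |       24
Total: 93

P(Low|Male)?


P(Low|Male) = 22/(22+28) = 22/50 = 11/25

P = 11/25 ≈ 44.00%


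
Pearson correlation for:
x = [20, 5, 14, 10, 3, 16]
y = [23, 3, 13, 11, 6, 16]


n=6, Σx=68, Σy=72, Σxy=1041, Σx²=986, Σy²=1120
r = (6×1041 - 68×72)/√((6×986 - 68²)(6×1120 - 72²))
= 1350/√(1292×1536) = 1350/√1984512 ≈ 1350/1408.7271 ≈ 0.9583

r ≈ 0.9583


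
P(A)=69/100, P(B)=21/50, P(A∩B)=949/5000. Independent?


P(A)×P(B) = 1449/5000
P(A∩B) = 949/5000
Not equal → NOT independent

No, not independent


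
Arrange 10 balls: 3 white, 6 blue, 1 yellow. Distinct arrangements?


10!/(3!×6!×1!) = 840

840


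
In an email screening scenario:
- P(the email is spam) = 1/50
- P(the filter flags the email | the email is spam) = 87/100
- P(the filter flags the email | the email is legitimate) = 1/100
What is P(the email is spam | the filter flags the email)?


Using Bayes' theorem:
P(A|B) = P(B|A)·P(A) / P(B)

P(the filter flags the email) = 87/100 × 1/50 + 1/100 × 49/50
= 87/5000 + 49/5000 = 17/625

P(the email is spam|the filter flags the email) = (87/5000) / (17/625) = 87/136

P(the email is spam|the filter flags the email) = 87/136 ≈ 63.97%


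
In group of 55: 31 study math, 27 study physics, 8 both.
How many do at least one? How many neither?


|A∪B| = 31+27-8 = 50
Neither = 55-50 = 5

At least one: 50; Neither: 5


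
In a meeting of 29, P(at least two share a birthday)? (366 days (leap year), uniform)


P(all different) = Π(366-i)/366 for i=0..28
= 0.320056
P(match) = 1 - 0.320056 = 0.679944

P ≈ 0.6799 ≈ 67.99%


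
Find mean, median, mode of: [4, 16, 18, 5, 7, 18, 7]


Sorted: [4, 5, 7, 7, 16, 18, 18]
Mean = 75/7
Median = 7
Freq: {4: 1, 16: 1, 18: 2, 5: 1, 7: 2}
Mode: [7, 18]

Mean=75/7, Median=7, Mode=[7, 18]


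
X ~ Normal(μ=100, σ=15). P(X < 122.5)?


z = (122.5-100)/15 = 1.5
P(Z < 1.5) = 0.9332

P(X < 122.5) ≈ 0.9332


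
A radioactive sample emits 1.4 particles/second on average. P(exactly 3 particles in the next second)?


Poisson(λ=1.4): P(X=3) = e^(-λ)×λ^k/k!
= e^(-1.4) × 1.4^3 / 3!
≈ 0.2465969639 × 2.744 / 6 ≈ 0.112777

P(X=3) ≈ 0.112777 ≈ 11.28%


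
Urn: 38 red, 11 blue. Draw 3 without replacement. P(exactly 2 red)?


Hypergeometric: C(38,2)×C(11,1)/C(49,3)
= 703×11/18424 = 7733/18424

P(X=2) = 7733/18424 ≈ 41.97%


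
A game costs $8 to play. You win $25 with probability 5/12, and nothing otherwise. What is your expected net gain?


E[gain] = (25-8)×5/12 + (-8)×7/12
= 85/12 - 14/3 = 29/12

Expected net gain = $29/12 ≈ $2.42


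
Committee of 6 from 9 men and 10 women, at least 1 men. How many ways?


Count by #men:
  1M,5W: C(9,1)×C(10,5)=2268
  2M,4W: C(9,2)×C(10,4)=7560
  3M,3W: C(9,3)×C(10,3)=10080
  4M,2W: C(9,4)×C(10,2)=5670
  5M,1W: C(9,5)×C(10,1)=1260
  6M,0W: C(9,6)×C(10,0)=84
Total = 26922

26922


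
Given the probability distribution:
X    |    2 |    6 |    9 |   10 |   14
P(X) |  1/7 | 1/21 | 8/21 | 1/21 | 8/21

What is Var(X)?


E[X] = 206/21
E[X²] = 788/7
Var(X) = E[X²] - (E[X])² = 788/7 - 42436/441 = 7208/441

Var(X) = 7208/441 ≈ 16.3447


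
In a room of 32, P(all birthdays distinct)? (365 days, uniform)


P(all different) = Π(365-i)/365 for i=0..31
= (365/365)×(364/365)×...×(334/365)
= 0.246652

P ≈ 0.2467 ≈ 24.67%


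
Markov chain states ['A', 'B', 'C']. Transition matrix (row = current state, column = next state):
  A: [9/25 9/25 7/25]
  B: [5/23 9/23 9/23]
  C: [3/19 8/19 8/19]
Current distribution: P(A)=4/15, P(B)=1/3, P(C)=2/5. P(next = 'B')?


P(next=B) = Σᵢ P(now=i)×P(i→B)
= 4/15×9/25 + 1/3×9/23 + 2/5×8/19
= 12/125 + 3/23 + 16/95 = 21569/54625

P = 21569/54625 ≈ 0.3949


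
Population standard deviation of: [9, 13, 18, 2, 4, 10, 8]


Mean = 64/7
  (9-64/7)²=1/49
  (13-64/7)²=729/49
  (18-64/7)²=3844/49
  (2-64/7)²=2500/49
  (4-64/7)²=1296/49
  (10-64/7)²=36/49
  (8-64/7)²=64/49
Σ(x-μ)² = 1210/7
σ² = (1210/7)/7 = 1210/49

σ = √(1210/49) ≈ 4.9693


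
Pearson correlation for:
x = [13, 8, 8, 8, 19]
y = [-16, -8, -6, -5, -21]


n=5, Σx=56, Σy=-56, Σxy=-759, Σx²=722, Σy²=822
r = (5×(-759) - 56×(-56))/√((5×722 - 56²)(5×822 - (-56)²))
= -659/√(474×974) = -659/√461676 ≈ -659/679.4674 ≈ -0.9699

r ≈ -0.9699


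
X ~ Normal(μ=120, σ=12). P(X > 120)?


z = (120-120)/12 = 0.0
P(X > 120) = 1 - P(Z ≤ 0.0) = 1 - 0.5000 = 0.5000

P(X > 120) ≈ 0.5000


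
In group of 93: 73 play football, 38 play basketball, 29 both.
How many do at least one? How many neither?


|A∪B| = 73+38-29 = 82
Neither = 93-82 = 11

At least one: 82; Neither: 11


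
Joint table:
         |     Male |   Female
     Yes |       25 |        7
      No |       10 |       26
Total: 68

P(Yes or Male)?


P(Yes∨Male) = P(Yes) + P(Male) - P(Yes∧Male)
= (32 + 35 - 25)/68 = 42/68 = 21/34

P = 21/34 ≈ 61.76%


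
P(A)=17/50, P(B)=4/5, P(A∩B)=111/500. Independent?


P(A)×P(B) = 34/125
P(A∩B) = 111/500
Not equal → NOT independent

No, not independent


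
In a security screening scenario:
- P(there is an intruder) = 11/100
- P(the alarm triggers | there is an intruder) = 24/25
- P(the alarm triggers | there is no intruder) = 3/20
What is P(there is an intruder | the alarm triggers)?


Using Bayes' theorem:
P(A|B) = P(B|A)·P(A) / P(B)

P(the alarm triggers) = 24/25 × 11/100 + 3/20 × 89/100
= 66/625 + 267/2000 = 2391/10000

P(there is an intruder|the alarm triggers) = (66/625) / (2391/10000) = 352/797

P(there is an intruder|the alarm triggers) = 352/797 ≈ 44.17%


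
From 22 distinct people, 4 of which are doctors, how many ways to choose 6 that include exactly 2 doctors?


Choose 2 of the 4 doctors and 4 of the other 18 people:
C(4,2)×C(18,4) = 6×3060 = 18360

18360


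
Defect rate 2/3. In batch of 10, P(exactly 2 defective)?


Binomial: P(X=2) = C(10,2)×p^2×(1-p)^8
= 45 × 4/9 × 1/6561 = 20/6561

P(X=2) = 20/6561 ≈ 0.30%


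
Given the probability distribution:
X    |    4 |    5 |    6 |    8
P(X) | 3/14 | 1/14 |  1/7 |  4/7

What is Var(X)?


E[X] = 93/14
E[X²] = 657/14
Var(X) = E[X²] - (E[X])² = 657/14 - 8649/196 = 549/196

Var(X) = 549/196 ≈ 2.8010


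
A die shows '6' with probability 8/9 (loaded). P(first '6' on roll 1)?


Geometric: P(X=1) = (1-p)^(k-1)×p = (1/9)^0×8/9 = 8/9

P(X=1) = 8/9 ≈ 88.89%


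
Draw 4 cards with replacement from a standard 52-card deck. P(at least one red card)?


P(not a red card) = 26/52 = 1/2
P(none in 4 draws) = (1/2)^4 = 1/16
P(≥1 red card) = 1 - 1/16 = 15/16

P = 15/16 ≈ 93.75%


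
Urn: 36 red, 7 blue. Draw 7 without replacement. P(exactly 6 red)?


Hypergeometric: C(36,6)×C(7,1)/C(43,7)
= 1947792×7/32224114 = 6817272/16112057

P(X=6) = 6817272/16112057 ≈ 42.31%


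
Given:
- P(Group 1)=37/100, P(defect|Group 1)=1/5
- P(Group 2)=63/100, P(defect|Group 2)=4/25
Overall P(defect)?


P(B) = Σ P(B|Aᵢ)×P(Aᵢ)
  1/5×37/100 = 37/500
  4/25×63/100 = 63/625
Sum = 437/2500

P(defect) = 437/2500 ≈ 17.48%


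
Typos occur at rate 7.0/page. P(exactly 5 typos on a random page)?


Poisson(λ=7.0): P(X=5) = e^(-λ)×λ^k/k!
= e^(-7.0) × 7.0^5 / 5!
≈ 0.0009118819656 × 16807 / 120 ≈ 0.127717

P(X=5) ≈ 0.127717 ≈ 12.77%


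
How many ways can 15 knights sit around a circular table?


Circular arrangements of 15 distinct objects: fix one position to break rotational symmetry.
(n-1)! = 14! = 87178291200

87178291200


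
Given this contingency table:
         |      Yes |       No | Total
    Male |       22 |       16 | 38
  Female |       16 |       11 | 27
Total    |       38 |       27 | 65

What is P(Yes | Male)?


P(Yes | Male) = 22/(22+16) = 22/38 = 11/19

P(Yes|Male) = 11/19 ≈ 57.89%


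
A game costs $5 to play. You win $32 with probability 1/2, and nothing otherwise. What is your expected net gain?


E[gain] = (32-5)×1/2 + (-5)×1/2
= 27/2 - 5/2 = 11

Expected net gain = $11 ≈ $11.00


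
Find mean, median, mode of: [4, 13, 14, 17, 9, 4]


Sorted: [4, 4, 9, 13, 14, 17]
Mean = 61/6
Median = 11
Freq: {4: 2, 13: 1, 14: 1, 17: 1, 9: 1}
Mode: [4]

Mean=61/6, Median=11, Mode=4


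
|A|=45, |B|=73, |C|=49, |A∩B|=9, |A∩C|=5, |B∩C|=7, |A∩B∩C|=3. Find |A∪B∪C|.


|A∪B∪C| = 45+73+49-9-5-7+3 = 149

|A∪B∪C| = 149


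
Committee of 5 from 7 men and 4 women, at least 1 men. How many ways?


Count by #men:
  1M,4W: C(7,1)×C(4,4)=7
  2M,3W: C(7,2)×C(4,3)=84
  3M,2W: C(7,3)×C(4,2)=210
  4M,1W: C(7,4)×C(4,1)=140
  5M,0W: C(7,5)×C(4,0)=21
Total = 462

462


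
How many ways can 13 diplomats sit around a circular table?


Circular arrangements of 13 distinct objects: fix one position to break rotational symmetry.
(n-1)! = 12! = 479001600

479001600


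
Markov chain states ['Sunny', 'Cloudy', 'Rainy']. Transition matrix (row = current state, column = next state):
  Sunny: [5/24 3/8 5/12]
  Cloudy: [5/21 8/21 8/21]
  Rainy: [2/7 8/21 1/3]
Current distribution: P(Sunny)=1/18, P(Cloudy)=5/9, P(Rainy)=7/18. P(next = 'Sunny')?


P(next=Sunny) = Σᵢ P(now=i)×P(i→Sunny)
= 1/18×5/24 + 5/9×5/21 + 7/18×2/7
= 5/432 + 25/189 + 1/9 = 257/1008

P = 257/1008 ≈ 0.2550


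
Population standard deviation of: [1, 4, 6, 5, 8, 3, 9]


Mean = 36/7
  (1-36/7)²=841/49
  (4-36/7)²=64/49
  (6-36/7)²=36/49
  (5-36/7)²=1/49
  (8-36/7)²=400/49
  (3-36/7)²=225/49
  (9-36/7)²=729/49
Σ(x-μ)² = 328/7
σ² = (328/7)/7 = 328/49

σ = √(328/49) ≈ 2.5873


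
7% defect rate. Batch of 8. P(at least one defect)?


P(all good) = (93/100)^8 = 5595818096650401/10000000000000000
P(≥1 defect) = 4404181903349599/10000000000000000

P = 4404181903349599/10000000000000000 ≈ 44.04%


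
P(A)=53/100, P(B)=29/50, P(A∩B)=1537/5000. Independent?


P(A)×P(B) = 1537/5000
P(A∩B) = 1537/5000
Equal ✓ → Independent

Yes, independent


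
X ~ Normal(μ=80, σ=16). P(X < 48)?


z = (48-80)/16 = -2.0
P(Z < -2.0) = 0.0228

P(X < 48) ≈ 0.0228


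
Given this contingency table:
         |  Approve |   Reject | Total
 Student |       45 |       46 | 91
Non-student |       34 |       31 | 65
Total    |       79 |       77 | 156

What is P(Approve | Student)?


P(Approve | Student) = 45/(45+46) = 45/91

P(Approve|Student) = 45/91 ≈ 49.45%


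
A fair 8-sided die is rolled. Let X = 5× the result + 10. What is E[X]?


E[die] = (1+8)/2 = 9/2
E[X] = 5×9/2 + 10 = 65/2

E[X] = 65/2


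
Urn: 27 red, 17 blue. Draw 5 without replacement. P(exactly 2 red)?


Hypergeometric: C(27,2)×C(17,3)/C(44,5)
= 351×680/1086008 = 29835/135751

P(X=2) = 29835/135751 ≈ 21.98%


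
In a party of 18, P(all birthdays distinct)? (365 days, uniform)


P(all different) = Π(365-i)/365 for i=0..17
= (365/365)×(364/365)×...×(348/365)
= 0.653089

P ≈ 0.6531 ≈ 65.31%


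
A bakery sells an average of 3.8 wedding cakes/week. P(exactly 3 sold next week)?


Poisson(λ=3.8): P(X=3) = e^(-λ)×λ^k/k!
= e^(-3.8) × 3.8^3 / 3!
≈ 0.02237077186 × 54.872 / 6 ≈ 0.204588

P(X=3) ≈ 0.204588 ≈ 20.46%


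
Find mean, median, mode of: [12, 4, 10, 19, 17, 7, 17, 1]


Sorted: [1, 4, 7, 10, 12, 17, 17, 19]
Mean = 87/8
Median = 11
Freq: {12: 1, 4: 1, 10: 1, 19: 1, 17: 2, 7: 1, 1: 1}
Mode: [17]

Mean=87/8, Median=11, Mode=17


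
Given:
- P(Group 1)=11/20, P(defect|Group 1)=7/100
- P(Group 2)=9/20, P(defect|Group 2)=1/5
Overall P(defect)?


P(B) = Σ P(B|Aᵢ)×P(Aᵢ)
  7/100×11/20 = 77/2000
  1/5×9/20 = 9/100
Sum = 257/2000

P(defect) = 257/2000 ≈ 12.85%


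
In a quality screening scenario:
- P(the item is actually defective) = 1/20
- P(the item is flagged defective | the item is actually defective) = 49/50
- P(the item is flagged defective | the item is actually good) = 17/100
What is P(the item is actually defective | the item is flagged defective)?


Using Bayes' theorem:
P(A|B) = P(B|A)·P(A) / P(B)

P(the item is flagged defective) = 49/50 × 1/20 + 17/100 × 19/20
= 49/1000 + 323/2000 = 421/2000

P(the item is actually defective|the item is flagged defective) = (49/1000) / (421/2000) = 98/421

P(the item is actually defective|the item is flagged defective) = 98/421 ≈ 23.28%


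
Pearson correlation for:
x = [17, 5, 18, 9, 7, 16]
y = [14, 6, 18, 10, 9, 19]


n=6, Σx=72, Σy=76, Σxy=1049, Σx²=1024, Σy²=1098
r = (6×1049 - 72×76)/√((6×1024 - 72²)(6×1098 - 76²))
= 822/√(960×812) = 822/√779520 ≈ 822/882.9043 ≈ 0.9310

r ≈ 0.9310


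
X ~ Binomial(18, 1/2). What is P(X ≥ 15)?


P(X ≥ 15) = Σ P(X=i) for i=15..18
P(X=15) = 51/16384
P(X=16) = 153/262144
P(X=17) = 9/131072
P(X=18) = 1/262144
Sum = 247/65536

P(X ≥ 15) = 247/65536 ≈ 0.38%


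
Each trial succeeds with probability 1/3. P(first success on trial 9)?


Geometric: P(X=9) = (1-p)^(k-1)×p = (2/3)^8×1/3 = 256/19683

P(X=9) = 256/19683 ≈ 1.30%


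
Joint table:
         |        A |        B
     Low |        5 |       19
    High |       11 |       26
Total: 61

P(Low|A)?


P(Low|A) = 5/(5+11) = 5/16

P = 5/16 ≈ 31.25%


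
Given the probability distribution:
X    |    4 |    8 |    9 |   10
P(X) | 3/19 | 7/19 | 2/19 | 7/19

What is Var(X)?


E[X] = 156/19
E[X²] = 1358/19
Var(X) = E[X²] - (E[X])² = 1358/19 - 24336/361 = 1466/361

Var(X) = 1466/361 ≈ 4.0609


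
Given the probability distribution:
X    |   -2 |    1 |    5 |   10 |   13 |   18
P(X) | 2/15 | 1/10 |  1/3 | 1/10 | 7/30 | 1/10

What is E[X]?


E[X] = Σ x·P(X=x)
= (-2)×(2/15) + (1)×(1/10) + (5)×(1/3) + (10)×(1/10) + (13)×(7/30) + (18)×(1/10)
= 22/3

E[X] = 22/3


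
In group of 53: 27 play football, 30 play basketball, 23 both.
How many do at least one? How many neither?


|A∪B| = 27+30-23 = 34
Neither = 53-34 = 19

At least one: 34; Neither: 19


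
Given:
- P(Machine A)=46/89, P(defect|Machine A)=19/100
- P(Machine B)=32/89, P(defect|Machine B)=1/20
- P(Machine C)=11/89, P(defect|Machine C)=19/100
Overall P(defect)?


P(B) = Σ P(B|Aᵢ)×P(Aᵢ)
  19/100×46/89 = 437/4450
  1/20×32/89 = 8/445
  19/100×11/89 = 209/8900
Sum = 1243/8900

P(defect) = 1243/8900 ≈ 13.97%


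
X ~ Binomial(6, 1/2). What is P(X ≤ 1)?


P(X ≤ 1) = Σ P(X=i) for i=0..1
P(X=0) = 1/64
P(X=1) = 3/32
Sum = 7/64

P(X ≤ 1) = 7/64 ≈ 10.94%


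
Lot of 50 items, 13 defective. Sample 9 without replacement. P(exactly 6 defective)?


Hypergeometric: C(13,6)×C(37,3)/C(50,9)
= 1716×7770/2505433700 = 8658/1626905

P(X=6) = 8658/1626905 ≈ 0.53%


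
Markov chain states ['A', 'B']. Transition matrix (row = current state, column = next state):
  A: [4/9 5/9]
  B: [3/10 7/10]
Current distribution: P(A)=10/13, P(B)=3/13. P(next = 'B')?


P(next=B) = Σᵢ P(now=i)×P(i→B)
= 10/13×5/9 + 3/13×7/10
= 50/117 + 21/130 = 53/90

P = 53/90 ≈ 0.5889


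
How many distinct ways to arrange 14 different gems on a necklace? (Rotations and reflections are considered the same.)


Free circular arrangements: rotations and reflections both identified.
(n-1)!/2 = 13!/2 = 6227020800/2 = 3113510400

3113510400


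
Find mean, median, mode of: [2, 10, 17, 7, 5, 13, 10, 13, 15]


Sorted: [2, 5, 7, 10, 10, 13, 13, 15, 17]
Mean = 92/9
Median = 10
Freq: {2: 1, 10: 2, 17: 1, 7: 1, 5: 1, 13: 2, 15: 1}
Mode: [10, 13]

Mean=92/9, Median=10, Mode=[10, 13]


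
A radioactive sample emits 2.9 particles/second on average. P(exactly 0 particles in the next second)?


Poisson(λ=2.9): P(X=0) = e^(-λ)×λ^k/k!
= e^(-2.9) × 2.9^0 / 0!
≈ 0.05502322006 × 1 / 1 ≈ 0.055023

P(X=0) ≈ 0.055023 ≈ 5.50%


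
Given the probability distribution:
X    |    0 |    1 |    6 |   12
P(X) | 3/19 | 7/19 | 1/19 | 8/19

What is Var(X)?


E[X] = 109/19
E[X²] = 1195/19
Var(X) = E[X²] - (E[X])² = 1195/19 - 11881/361 = 10824/361

Var(X) = 10824/361 ≈ 29.9834


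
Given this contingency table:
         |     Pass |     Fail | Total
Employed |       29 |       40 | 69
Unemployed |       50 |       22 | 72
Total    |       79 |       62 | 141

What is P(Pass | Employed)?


P(Pass | Employed) = 29/(29+40) = 29/69

P(Pass|Employed) = 29/69 ≈ 42.03%


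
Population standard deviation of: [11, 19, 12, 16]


Mean = 58/4 = 29/2
  (11-29/2)²=49/4
  (19-29/2)²=81/4
  (12-29/2)²=25/4
  (16-29/2)²=9/4
Σ(x-μ)² = 41
σ² = 41/4

σ = √(41/4) ≈ 3.2016


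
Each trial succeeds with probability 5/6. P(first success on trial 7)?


Geometric: P(X=7) = (1-p)^(k-1)×p = (1/6)^6×5/6 = 5/279936

P(X=7) = 5/279936 ≈ 0.00%


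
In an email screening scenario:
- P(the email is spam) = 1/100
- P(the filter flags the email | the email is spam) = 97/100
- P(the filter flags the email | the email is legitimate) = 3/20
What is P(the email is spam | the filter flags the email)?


Using Bayes' theorem:
P(A|B) = P(B|A)·P(A) / P(B)

P(the filter flags the email) = 97/100 × 1/100 + 3/20 × 99/100
= 97/10000 + 297/2000 = 791/5000

P(the email is spam|the filter flags the email) = (97/10000) / (791/5000) = 97/1582

P(the email is spam|the filter flags the email) = 97/1582 ≈ 6.13%


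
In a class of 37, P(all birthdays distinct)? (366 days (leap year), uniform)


P(all different) = Π(366-i)/366 for i=0..36
= (366/366)×(365/366)×...×(330/366)
= 0.152077

P ≈ 0.1521 ≈ 15.21%


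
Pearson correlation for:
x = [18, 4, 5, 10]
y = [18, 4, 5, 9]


n=4, Σx=37, Σy=36, Σxy=455, Σx²=465, Σy²=446
r = (4×455 - 37×36)/√((4×465 - 37²)(4×446 - 36²))
= 488/√(491×488) = 488/√239608 ≈ 488/489.4977 ≈ 0.9969

r ≈ 0.9969


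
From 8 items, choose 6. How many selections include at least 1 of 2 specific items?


Complement: C(8,6) - C(6,6) = 28 - 1 = 27

27


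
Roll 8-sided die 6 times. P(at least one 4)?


P(no 4)^6 = (7/8)^6 = 117649/262144
P(≥1) = 1 - 117649/262144 = 144495/262144

P = 144495/262144 ≈ 55.12%


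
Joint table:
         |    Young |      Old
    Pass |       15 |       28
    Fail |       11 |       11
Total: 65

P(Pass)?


P(Pass) = (15+28)/65 = 43/65

P(Pass) = 43/65 ≈ 66.15%


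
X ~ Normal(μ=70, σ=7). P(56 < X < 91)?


z₁=(56-70)/7=-2.0, z₂=(91-70)/7=3.0
P = Φ(3.0) - Φ(-2.0) = 0.998650 - 0.022750 = 0.975900 ≈ 0.9759

P(56 < X < 91) ≈ 0.9759


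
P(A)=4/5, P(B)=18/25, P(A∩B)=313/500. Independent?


P(A)×P(B) = 72/125
P(A∩B) = 313/500
Not equal → NOT independent

No, not independent


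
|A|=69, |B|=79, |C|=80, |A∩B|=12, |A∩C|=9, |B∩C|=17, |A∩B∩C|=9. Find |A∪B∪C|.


|A∪B∪C| = 69+79+80-12-9-17+9 = 199

|A∪B∪C| = 199


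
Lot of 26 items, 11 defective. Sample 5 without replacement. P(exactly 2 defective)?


Hypergeometric: C(11,2)×C(15,3)/C(26,5)
= 55×455/65780 = 35/92

P(X=2) = 35/92 ≈ 38.04%


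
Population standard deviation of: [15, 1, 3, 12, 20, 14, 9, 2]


Mean = 76/8 = 19/2
  (15-19/2)²=121/4
  (1-19/2)²=289/4
  (3-19/2)²=169/4
  (12-19/2)²=25/4
  (20-19/2)²=441/4
  (14-19/2)²=81/4
  (9-19/2)²=1/4
  (2-19/2)²=225/4
Σ(x-μ)² = 338
σ² = 338/8 = 169/4

σ = √(169/4) ≈ 6.5000


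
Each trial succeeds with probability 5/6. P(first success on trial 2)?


Geometric: P(X=2) = (1-p)^(k-1)×p = (1/6)^1×5/6 = 5/36

P(X=2) = 5/36 ≈ 13.89%


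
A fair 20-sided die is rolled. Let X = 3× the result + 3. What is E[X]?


E[die] = (1+20)/2 = 21/2
E[X] = 3×21/2 + 3 = 69/2

E[X] = 69/2


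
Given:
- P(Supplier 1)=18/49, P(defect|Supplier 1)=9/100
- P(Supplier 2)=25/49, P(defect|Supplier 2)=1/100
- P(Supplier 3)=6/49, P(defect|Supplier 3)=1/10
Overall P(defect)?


P(B) = Σ P(B|Aᵢ)×P(Aᵢ)
  9/100×18/49 = 81/2450
  1/100×25/49 = 1/196
  1/10×6/49 = 3/245
Sum = 247/4900

P(defect) = 247/4900 ≈ 5.04%


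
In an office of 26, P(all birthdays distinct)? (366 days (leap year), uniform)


P(all different) = Π(366-i)/366 for i=0..25
= (366/366)×(365/366)×...×(341/366)
= 0.402786

P ≈ 0.4028 ≈ 40.28%


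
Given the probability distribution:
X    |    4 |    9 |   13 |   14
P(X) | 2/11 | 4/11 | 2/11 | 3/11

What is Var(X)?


E[X] = 112/11
E[X²] = 1282/11
Var(X) = E[X²] - (E[X])² = 1282/11 - 12544/121 = 1558/121

Var(X) = 1558/121 ≈ 12.8760


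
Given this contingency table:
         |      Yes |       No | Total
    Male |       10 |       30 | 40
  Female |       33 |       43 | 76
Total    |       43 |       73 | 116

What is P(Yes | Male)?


P(Yes | Male) = 10/(10+30) = 10/40 = 1/4

P(Yes|Male) = 1/4 ≈ 25.00%


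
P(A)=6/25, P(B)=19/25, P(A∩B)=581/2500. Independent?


P(A)×P(B) = 114/625
P(A∩B) = 581/2500
Not equal → NOT independent

No, not independent


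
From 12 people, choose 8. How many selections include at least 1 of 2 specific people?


Complement: C(12,8) - C(10,8) = 495 - 45 = 450

450


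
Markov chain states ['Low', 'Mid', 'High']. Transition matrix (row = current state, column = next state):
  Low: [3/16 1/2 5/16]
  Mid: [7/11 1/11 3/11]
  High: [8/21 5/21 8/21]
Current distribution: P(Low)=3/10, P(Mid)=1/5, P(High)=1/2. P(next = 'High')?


P(next=High) = Σᵢ P(now=i)×P(i→High)
= 3/10×5/16 + 1/5×3/11 + 1/2×8/21
= 3/32 + 3/55 + 4/21 = 12521/36960

P = 12521/36960 ≈ 0.3388


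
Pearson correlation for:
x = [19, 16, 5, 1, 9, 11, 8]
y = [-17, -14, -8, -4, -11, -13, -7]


n=7, Σx=69, Σy=-74, Σxy=-889, Σx²=909, Σy²=904
r = (7×(-889) - 69×(-74))/√((7×909 - 69²)(7×904 - (-74)²))
= -1117/√(1602×852) = -1117/√1364904 ≈ -1117/1168.2911 ≈ -0.9561

r ≈ -0.9561


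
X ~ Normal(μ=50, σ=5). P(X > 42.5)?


z = (42.5-50)/5 = -1.5
P(X > 42.5) = 1 - P(Z ≤ -1.5) = 1 - 0.0668 = 0.9332

P(X > 42.5) ≈ 0.9332


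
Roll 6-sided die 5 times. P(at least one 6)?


P(no 6)^5 = (5/6)^5 = 3125/7776
P(≥1) = 1 - 3125/7776 = 4651/7776

P = 4651/7776 ≈ 59.81%


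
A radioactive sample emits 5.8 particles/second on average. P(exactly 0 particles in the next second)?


Poisson(λ=5.8): P(X=0) = e^(-λ)×λ^k/k!
= e^(-5.8) × 5.8^0 / 0!
≈ 0.003027554745 × 1 / 1 ≈ 0.003028

P(X=0) ≈ 0.003028 ≈ 0.30%


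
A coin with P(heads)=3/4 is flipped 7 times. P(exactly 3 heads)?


Binomial: P(X=3) = C(7,3)×p^3×(1-p)^4
= 35 × 27/64 × 1/256 = 945/16384

P(X=3) = 945/16384 ≈ 5.77%


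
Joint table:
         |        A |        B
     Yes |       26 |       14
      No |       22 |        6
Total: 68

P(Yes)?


P(Yes) = (26+14)/68 = 40/68 = 10/17

P(Yes) = 10/17 ≈ 58.82%


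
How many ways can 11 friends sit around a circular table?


Circular arrangements of 11 distinct objects: fix one position to break rotational symmetry.
(n-1)! = 10! = 3628800

3628800


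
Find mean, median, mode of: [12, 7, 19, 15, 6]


Sorted: [6, 7, 12, 15, 19]
Mean = 59/5
Median = 12
Freq: {12: 1, 7: 1, 19: 1, 15: 1, 6: 1}
Mode: No mode

Mean=59/5, Median=12, Mode=No mode


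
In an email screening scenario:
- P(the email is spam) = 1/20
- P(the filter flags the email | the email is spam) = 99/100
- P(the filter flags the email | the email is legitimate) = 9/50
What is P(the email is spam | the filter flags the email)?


Using Bayes' theorem:
P(A|B) = P(B|A)·P(A) / P(B)

P(the filter flags the email) = 99/100 × 1/20 + 9/50 × 19/20
= 99/2000 + 171/1000 = 441/2000

P(the email is spam|the filter flags the email) = (99/2000) / (441/2000) = 11/49

P(the email is spam|the filter flags the email) = 11/49 ≈ 22.45%


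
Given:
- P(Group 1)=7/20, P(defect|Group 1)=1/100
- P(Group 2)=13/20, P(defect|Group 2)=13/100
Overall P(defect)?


P(B) = Σ P(B|Aᵢ)×P(Aᵢ)
  1/100×7/20 = 7/2000
  13/100×13/20 = 169/2000
Sum = 11/125

P(defect) = 11/125 ≈ 8.80%


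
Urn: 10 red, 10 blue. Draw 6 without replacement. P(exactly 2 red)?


Hypergeometric: C(10,2)×C(10,4)/C(20,6)
= 45×210/38760 = 315/1292

P(X=2) = 315/1292 ≈ 24.38%


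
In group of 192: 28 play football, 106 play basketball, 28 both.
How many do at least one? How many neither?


|A∪B| = 28+106-28 = 106
Neither = 192-106 = 86

At least one: 106; Neither: 86


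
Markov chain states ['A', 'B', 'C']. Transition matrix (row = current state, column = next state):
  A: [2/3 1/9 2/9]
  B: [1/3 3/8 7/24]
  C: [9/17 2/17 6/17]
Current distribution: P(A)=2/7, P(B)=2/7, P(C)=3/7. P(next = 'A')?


P(next=A) = Σᵢ P(now=i)×P(i→A)
= 2/7×2/3 + 2/7×1/3 + 3/7×9/17
= 4/21 + 2/21 + 27/119 = 61/119

P = 61/119 ≈ 0.5126


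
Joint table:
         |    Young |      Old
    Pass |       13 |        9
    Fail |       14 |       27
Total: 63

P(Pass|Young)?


P(Pass|Young) = 13/(13+14) = 13/27

P = 13/27 ≈ 48.15%


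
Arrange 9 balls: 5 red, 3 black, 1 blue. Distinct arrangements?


9!/(5!×3!×1!) = 504

504


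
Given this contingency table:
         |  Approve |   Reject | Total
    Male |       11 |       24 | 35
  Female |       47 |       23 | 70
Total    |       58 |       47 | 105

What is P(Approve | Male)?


P(Approve | Male) = 11/(11+24) = 11/35

P(Approve|Male) = 11/35 ≈ 31.43%


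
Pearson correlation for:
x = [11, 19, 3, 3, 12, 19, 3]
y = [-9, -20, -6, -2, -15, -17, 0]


n=7, Σx=70, Σy=-69, Σxy=-1006, Σx²=1014, Σy²=1035
r = (7×(-1006) - 70×(-69))/√((7×1014 - 70²)(7×1035 - (-69)²))
= -2212/√(2198×2484) = -2212/√5459832 ≈ -2212/2336.6283 ≈ -0.9467

r ≈ -0.9467


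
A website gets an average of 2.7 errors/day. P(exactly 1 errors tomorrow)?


Poisson(λ=2.7): P(X=1) = e^(-λ)×λ^k/k!
= e^(-2.7) × 2.7^1 / 1!
≈ 0.06720551274 × 2.7 / 1 ≈ 0.181455

P(X=1) ≈ 0.181455 ≈ 18.15%


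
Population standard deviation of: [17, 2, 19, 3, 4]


Mean = 45/5 = 9
  (17-9)²=64
  (2-9)²=49
  (19-9)²=100
  (3-9)²=36
  (4-9)²=25
Σ(x-μ)² = 274
σ² = 274/5

σ = √(274/5) ≈ 7.4027
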